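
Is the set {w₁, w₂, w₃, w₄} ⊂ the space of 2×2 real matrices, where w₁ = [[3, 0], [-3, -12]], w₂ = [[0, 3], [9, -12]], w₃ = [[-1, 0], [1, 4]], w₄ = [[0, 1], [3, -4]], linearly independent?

linearly dependent

Take coordinates with respect to the standard basis {E₁₁, E₁₂, E₂₁, E₂₂}.
Place the vectors as rows of a 4×4 matrix and reduce to echelon form.
The reduction yields 2 nonzero rows, so the rank is 2.
Since rank 2 < 4, the set is linearly dependent.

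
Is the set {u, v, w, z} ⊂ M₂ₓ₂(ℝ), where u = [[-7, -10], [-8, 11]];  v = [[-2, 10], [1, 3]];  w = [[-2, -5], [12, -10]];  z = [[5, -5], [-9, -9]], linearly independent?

linearly independent

Take coordinates with respect to the standard basis {E₁₁, E₁₂, E₂₁, E₂₂}.
Form the 4×4 matrix with these as columns; its determinant is 15465.
A nonzero determinant means the columns are linearly independent.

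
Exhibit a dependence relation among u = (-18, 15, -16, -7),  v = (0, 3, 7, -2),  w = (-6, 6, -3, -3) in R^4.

Set up α₁u + … + α₃w = 0 and solve the homogeneous system.
A generator of the null space is (1, 1, -3).

u + v - 3w = 0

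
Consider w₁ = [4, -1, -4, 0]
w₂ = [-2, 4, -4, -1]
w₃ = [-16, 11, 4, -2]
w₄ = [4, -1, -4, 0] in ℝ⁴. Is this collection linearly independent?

Row-reduce the matrix whose columns are w₁, w₂, w₃, w₄.
The reduction yields 2 nonzero rows, so the rank is 2.
Since rank 2 < 4, the set is linearly dependent.
Indeed 3w₁ - 2w₂ + w₃ = 0.

linearly dependent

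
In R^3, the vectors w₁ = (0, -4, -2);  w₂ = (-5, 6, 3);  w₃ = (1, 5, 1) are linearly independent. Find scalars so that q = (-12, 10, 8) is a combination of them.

Set up the augmented matrix [w₁ | w₂ | w₃ | q] and row-reduce.
Row-reducing the augmented matrix gives the unique coefficients (c₁, c₂, c₃) = (-2, 2, -2).

q = -2w₁ + 2w₂ - 2w₃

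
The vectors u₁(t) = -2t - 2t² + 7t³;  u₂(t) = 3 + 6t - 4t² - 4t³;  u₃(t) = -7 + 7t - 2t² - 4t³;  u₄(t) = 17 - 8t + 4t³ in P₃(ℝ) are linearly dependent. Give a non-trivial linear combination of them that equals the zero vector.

u₂ - 2u₃ - u₄ = 0

Write each element as a vector in ℝ⁴ using {1, t, …, t³}.
Write the vectors as columns of a matrix and find a nonzero vector in its null space.
A generator of the null space is (0, 1, -2, -1).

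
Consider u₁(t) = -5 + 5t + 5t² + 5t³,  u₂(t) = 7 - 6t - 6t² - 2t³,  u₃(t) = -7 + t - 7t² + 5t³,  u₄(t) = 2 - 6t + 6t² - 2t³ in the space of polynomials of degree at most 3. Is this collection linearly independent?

linearly independent

Take coordinates with respect to the standard basis {1, t, …, t³}.
Row-reduce the matrix whose columns are u₁, u₂, u₃, u₄.
The reduction yields 4 nonzero rows, so the rank is 4.
Since rank = 4 (the number of vectors), the set is linearly independent.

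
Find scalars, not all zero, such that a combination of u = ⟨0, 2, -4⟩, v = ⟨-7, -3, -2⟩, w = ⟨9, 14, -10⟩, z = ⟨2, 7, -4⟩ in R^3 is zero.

2u - v - w + z = 0

Row-reduce the matrix with u, v, w, z as columns; the null space gives the coefficients.
The free variable yields coefficients (2, -1, -1, 1) (any nonzero multiple also works).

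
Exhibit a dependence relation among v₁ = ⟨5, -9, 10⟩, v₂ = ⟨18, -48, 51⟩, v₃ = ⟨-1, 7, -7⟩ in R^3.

3v₁ - v₂ - 3v₃ = 0

Write the vectors as columns of a matrix and find a nonzero vector in its null space.
The free variable yields coefficients (3, -1, -3) (any nonzero multiple also works).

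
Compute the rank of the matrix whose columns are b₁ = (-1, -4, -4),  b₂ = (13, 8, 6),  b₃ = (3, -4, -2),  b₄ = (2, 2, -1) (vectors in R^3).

Form the matrix with b₁, b₂, b₃, b₄ as columns and reduce.
Exactly 3 pivots survive; hence the rank is 3.
(With 4 elements in a 3-dimensional space the rank is at most 3.)

rank 3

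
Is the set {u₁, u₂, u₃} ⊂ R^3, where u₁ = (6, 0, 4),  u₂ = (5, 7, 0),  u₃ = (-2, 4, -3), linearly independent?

Form the 3×3 matrix with these as columns; its determinant is 10.
A nonzero determinant means the columns are linearly independent.

linearly independent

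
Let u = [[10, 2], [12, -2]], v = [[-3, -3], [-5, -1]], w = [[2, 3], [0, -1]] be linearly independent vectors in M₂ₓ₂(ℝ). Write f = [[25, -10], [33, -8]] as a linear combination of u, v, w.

Take coordinate vectors relative to {E₁₁, E₁₂, E₂₁, E₂₂}.
Write f = c₁u + … + c₃w and equate components.
Back-substitution yields (c₁, c₂, c₃) = (4, 3, -3).

f = 4u + 3v - 3w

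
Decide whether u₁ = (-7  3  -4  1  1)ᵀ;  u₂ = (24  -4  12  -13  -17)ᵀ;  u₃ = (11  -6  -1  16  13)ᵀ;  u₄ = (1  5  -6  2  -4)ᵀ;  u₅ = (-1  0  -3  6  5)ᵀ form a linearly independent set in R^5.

Form the 5×5 matrix with these as columns; its determinant is 0.
A zero determinant means the columns are linearly dependent.
Indeed 13u₁ + 3u₂ + 2u₃ - 3u₄ = 0.

linearly dependent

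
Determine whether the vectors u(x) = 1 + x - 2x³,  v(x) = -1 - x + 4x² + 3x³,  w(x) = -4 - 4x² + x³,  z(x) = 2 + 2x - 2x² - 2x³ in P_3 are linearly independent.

linearly independent

Take coordinates with respect to the standard basis {1, x, …, x³}.
Form the 4×4 matrix with these as columns; its determinant is -40.
A nonzero determinant means the columns are linearly independent.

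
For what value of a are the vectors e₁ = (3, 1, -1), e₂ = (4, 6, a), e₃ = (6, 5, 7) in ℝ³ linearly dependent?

a = 38/3

Place the vectors as rows of a 3×3 matrix; dependence ⇔ determinant zero.
Cofactor expansion gives det = 114 - 9*a.
Setting this to zero gives a = 38/3.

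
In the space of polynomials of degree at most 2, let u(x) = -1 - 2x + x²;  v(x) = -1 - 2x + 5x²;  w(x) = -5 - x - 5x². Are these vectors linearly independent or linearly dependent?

Take coordinates with respect to the standard basis {1, x, x²}.
Place the vectors as rows of a 3×3 matrix and reduce to echelon form.
The reduction yields 3 nonzero rows, so the rank is 3.
Since rank = 3 (the number of vectors), the set is linearly independent.

linearly independent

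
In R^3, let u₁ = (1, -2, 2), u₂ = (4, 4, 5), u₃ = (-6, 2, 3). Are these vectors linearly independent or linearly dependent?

linearly independent

Form the 3×3 matrix with these as columns; its determinant is 150.
A nonzero determinant means the columns are linearly independent.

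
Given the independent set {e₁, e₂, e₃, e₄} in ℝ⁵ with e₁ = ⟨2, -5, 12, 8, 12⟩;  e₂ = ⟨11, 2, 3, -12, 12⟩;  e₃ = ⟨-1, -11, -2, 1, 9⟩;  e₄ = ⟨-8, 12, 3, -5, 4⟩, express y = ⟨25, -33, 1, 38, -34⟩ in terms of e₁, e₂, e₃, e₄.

Since e₁, e₂, e₃, e₄ are independent, the coefficients expressing y are uniquely determined by a linear system.
The system has the unique solution (α₁, …, α₄) = (1, -1, -2, -4).

y = e₁ - e₂ - 2e₃ - 4e₄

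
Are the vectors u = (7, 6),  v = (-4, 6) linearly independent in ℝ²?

linearly independent

Form the 2×2 matrix with these as columns; its determinant is 66.
A nonzero determinant means the columns are linearly independent.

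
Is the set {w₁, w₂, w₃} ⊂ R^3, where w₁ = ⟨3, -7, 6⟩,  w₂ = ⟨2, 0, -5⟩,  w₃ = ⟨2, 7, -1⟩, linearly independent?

Form the 3×3 matrix with these as columns; its determinant is 245.
A nonzero determinant means the columns are linearly independent.

linearly independent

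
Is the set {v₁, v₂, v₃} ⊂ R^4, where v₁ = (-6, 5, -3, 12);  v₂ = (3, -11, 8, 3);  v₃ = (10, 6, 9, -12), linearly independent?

Place the vectors as rows of a 3×4 matrix and reduce to echelon form.
The reduction yields 3 nonzero rows, so the rank is 3.
Since rank = 3 (the number of vectors), the set is linearly independent.

linearly independent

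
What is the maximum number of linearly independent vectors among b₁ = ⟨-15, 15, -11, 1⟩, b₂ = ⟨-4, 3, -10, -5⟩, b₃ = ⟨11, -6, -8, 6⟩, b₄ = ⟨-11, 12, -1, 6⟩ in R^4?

Put the 4×4 matrix [b₁|b₂|b₃|b₄] into echelon form.
Exactly 3 pivots survive; hence the rank is 3.

3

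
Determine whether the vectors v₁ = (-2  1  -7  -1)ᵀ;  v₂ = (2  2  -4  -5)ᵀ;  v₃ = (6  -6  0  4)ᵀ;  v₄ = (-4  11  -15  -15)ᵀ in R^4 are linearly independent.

linearly dependent

Form the 4×4 matrix with these as columns; its determinant is 0.
A zero determinant means the columns are linearly dependent.
Indeed v₁ + 2v₂ - v₃ - v₄ = 0.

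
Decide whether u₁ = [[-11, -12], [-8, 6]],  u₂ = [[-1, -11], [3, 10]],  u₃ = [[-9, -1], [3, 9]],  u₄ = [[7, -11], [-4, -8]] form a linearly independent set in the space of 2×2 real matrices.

Write each element as a coordinate vector in ℝ⁴ using {E₁₁, E₁₂, E₂₁, E₂₂}.
Place the vectors as rows of a 4×4 matrix and reduce to echelon form.
The reduction yields 4 nonzero rows, so the rank is 4.
Since rank = 4 (the number of vectors), the set is linearly independent.

linearly independent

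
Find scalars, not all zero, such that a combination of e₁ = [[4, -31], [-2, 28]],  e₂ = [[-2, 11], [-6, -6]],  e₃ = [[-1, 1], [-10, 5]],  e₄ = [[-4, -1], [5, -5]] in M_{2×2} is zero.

e₁ + 3e₂ - 2e₃ = 0

Take coordinates with respect to {E₁₁, E₁₂, E₂₁, E₂₂}.
Write the vectors as columns of a matrix and find a nonzero vector in its null space.
The free variable yields coefficients (1, 3, -2, 0) (any nonzero multiple also works).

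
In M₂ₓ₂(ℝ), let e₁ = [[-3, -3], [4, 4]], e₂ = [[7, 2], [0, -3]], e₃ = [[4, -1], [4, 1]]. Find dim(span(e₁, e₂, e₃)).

dim = 2

Use coordinates relative to {E₁₁, E₁₂, E₂₁, E₂₂}.
Apply Gaussian elimination to the matrix whose rows are e₁, e₂, e₃.
The echelon form has 2 nonzero rows, so the rank is 2.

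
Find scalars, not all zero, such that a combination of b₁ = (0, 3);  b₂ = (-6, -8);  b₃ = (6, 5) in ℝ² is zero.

b₁ + b₂ + b₃ = 0

Solve the homogeneous system with b₁, b₂, b₃ as columns by row-reducing the coefficient matrix.
One solution (up to scaling) is (1, 1, 1).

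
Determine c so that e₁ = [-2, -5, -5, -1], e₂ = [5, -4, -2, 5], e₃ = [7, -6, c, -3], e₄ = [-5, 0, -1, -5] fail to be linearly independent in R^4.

Dependence holds iff the 4×4 matrix [e₁ e₂ e₃ e₄] is singular.
The determinant works out to 108 - 20*c.
Solving 108 - 20*c = 0 yields c = 27/5.

c = 27/5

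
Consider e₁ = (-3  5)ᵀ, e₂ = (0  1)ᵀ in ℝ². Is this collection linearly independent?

Form the 2×2 matrix with these as columns; its determinant is -3.
A nonzero determinant means the columns are linearly independent.

linearly independent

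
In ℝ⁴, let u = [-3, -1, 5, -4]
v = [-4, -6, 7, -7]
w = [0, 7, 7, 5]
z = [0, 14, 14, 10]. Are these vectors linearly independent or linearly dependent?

Row-reduce the matrix whose columns are u, v, w, z.
The reduction yields 3 nonzero rows, so the rank is 3.
Since rank 3 < 4, the set is linearly dependent.
Indeed 2w - z = 0.

linearly dependent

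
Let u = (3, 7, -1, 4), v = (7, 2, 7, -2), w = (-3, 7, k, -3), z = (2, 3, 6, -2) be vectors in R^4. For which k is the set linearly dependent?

k = 26/3

The set is linearly dependent precisely when det[u; v; w; z] = 0.
Expanding, det = 144*k - 1248.
Setting this to zero gives k = 26/3.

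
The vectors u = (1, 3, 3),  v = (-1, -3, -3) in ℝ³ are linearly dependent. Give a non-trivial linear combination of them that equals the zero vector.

u + v = 0

Write the vectors as columns of a matrix and find a nonzero vector in its null space.
The free variable yields coefficients (1, 1) (any nonzero multiple also works).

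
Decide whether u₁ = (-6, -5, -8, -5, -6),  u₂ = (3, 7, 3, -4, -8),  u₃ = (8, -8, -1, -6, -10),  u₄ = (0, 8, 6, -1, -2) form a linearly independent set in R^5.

linearly independent

Place the vectors as rows of a 4×5 matrix and reduce to echelon form.
The reduction yields 4 nonzero rows, so the rank is 4.
Since rank = 4 (the number of vectors), the set is linearly independent.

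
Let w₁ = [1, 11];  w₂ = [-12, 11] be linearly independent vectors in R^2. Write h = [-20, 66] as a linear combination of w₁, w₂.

Write h = α₁w₁ + α₂w₂ and equate components.
The system has the unique solution (α₁, α₂) = (4, 2).

h = 4w₁ + 2w₂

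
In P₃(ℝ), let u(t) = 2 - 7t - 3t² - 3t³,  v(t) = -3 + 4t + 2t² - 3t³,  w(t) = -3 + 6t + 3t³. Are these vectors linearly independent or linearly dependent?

linearly independent

Take coordinates with respect to the standard basis {1, t, …, t³}.
Row-reduce the matrix whose columns are u, v, w.
The reduction yields 3 nonzero rows, so the rank is 3.
Since rank = 3 (the number of vectors), the set is linearly independent.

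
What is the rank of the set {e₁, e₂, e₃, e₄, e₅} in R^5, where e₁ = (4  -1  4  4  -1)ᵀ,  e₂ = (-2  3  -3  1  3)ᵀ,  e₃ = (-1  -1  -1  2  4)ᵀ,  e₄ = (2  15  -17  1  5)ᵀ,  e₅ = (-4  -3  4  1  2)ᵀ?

4

Apply Gaussian elimination to the matrix whose rows are e₁, e₂, e₃, e₄, e₅.
The echelon form has 4 nonzero rows, so the rank is 4.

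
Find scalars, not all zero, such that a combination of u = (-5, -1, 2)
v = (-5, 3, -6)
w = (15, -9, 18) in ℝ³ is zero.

Write the vectors as columns of a matrix and find a nonzero vector in its null space.
The free variable yields coefficients (0, 3, 1) (any nonzero multiple also works).

3v + w = 0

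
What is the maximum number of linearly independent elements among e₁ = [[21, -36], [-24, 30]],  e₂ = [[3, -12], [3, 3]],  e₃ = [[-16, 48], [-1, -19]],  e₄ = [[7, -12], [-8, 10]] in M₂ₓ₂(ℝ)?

Represent each element by its coordinate vector in ℝ⁴.
Put the 4×4 matrix [e₁|e₂|e₃|e₄] into echelon form.
Reduction leaves 2 leading entries, giving rank 2.

2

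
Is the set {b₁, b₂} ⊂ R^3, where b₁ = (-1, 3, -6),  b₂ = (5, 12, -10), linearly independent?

linearly independent

Row-reduce the matrix whose columns are b₁, b₂.
The reduction yields 2 nonzero rows, so the rank is 2.
Since rank = 2 (the number of vectors), the set is linearly independent.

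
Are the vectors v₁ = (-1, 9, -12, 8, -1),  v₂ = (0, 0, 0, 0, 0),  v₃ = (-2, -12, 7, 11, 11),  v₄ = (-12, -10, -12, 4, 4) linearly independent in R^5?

One of the vectors is the zero vector, so the set is linearly dependent.

linearly dependent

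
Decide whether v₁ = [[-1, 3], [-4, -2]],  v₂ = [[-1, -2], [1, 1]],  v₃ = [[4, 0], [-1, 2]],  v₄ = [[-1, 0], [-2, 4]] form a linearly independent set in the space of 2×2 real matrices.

linearly independent

Write each element as a coordinate vector in ℝ⁴ using {E₁₁, E₁₂, E₂₁, E₂₂}.
The matrix [v₁|v₂|v₃|v₄] has determinant -99.
A nonzero determinant means the columns are linearly independent.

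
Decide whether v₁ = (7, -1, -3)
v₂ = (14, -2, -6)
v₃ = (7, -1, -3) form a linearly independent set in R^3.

linearly dependent

Row-reduce the matrix whose columns are v₁, v₂, v₃.
The reduction yields 1 nonzero row, so the rank is 1.
Since rank 1 < 3, the set is linearly dependent.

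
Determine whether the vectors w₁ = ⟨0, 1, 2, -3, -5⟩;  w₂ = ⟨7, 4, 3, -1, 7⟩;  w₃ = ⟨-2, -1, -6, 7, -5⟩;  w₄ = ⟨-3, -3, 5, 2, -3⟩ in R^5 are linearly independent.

Row-reduce the matrix whose columns are w₁, w₂, w₃, w₄.
The reduction yields 4 nonzero rows, so the rank is 4.
Since rank = 4 (the number of vectors), the set is linearly independent.

linearly independent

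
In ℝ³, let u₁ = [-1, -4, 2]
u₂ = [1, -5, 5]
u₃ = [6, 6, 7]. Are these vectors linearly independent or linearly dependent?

linearly independent

The matrix [u₁|u₂|u₃] has determinant 45.
A nonzero determinant means the columns are linearly independent.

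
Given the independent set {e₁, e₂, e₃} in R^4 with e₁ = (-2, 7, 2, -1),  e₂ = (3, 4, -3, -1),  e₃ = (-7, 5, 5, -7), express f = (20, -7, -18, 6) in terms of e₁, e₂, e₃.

Write f = a₁e₁ + … + a₃e₃ and equate components.
Row-reducing the augmented matrix gives the unique coefficients (a₁, a₂, a₃) = (-2, 3, -1).

f = -2e₁ + 3e₂ - e₃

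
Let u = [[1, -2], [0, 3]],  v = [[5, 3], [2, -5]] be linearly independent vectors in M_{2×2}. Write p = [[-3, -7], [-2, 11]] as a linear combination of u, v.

Identify each element with its coordinate vector in ℝ⁴ via {E₁₁, E₁₂, E₂₁, E₂₂}.
Write p = α₁u + α₂v and equate components.
Back-substitution yields (α₁, α₂) = (2, -1).

p = 2u - v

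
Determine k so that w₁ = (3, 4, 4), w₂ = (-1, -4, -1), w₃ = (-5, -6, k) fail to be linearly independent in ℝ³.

k = -27/4

The vectors are dependent exactly when the determinant of the matrix with rows w₁, w₂, w₃ vanishes.
The determinant works out to -8*k - 54.
This vanishes exactly when k = -27/4.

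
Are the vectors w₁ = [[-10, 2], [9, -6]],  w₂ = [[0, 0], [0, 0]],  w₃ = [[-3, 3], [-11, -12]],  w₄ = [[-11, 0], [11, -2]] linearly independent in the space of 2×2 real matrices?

linearly dependent

Write each element as a coordinate vector in ℝ⁴ using {E₁₁, E₁₂, E₂₁, E₂₂}.
One of the vectors is the zero vector, so the set is linearly dependent.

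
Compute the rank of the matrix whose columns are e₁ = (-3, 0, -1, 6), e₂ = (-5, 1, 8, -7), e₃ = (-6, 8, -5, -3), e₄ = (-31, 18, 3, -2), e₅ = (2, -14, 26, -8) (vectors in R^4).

3

Apply Gaussian elimination to the matrix whose rows are e₁, e₂, e₃, e₄, e₅.
Reduction leaves 3 leading entries, giving rank 3.
(With 5 elements in a 4-dimensional space the rank is at most 4.)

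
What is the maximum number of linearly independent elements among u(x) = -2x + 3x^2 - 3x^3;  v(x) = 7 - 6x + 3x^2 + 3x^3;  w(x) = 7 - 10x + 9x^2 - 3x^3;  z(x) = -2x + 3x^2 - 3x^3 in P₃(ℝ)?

2

Represent each element by its coordinate vector in ℝ⁴.
Put the 4×4 matrix [u|v|w|z] into echelon form.
The echelon form has 2 nonzero rows, so the rank is 2.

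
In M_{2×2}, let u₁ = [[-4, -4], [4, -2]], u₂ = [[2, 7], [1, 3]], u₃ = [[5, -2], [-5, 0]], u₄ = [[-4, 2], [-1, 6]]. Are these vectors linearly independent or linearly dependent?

Take coordinates with respect to the standard basis {E₁₁, E₁₂, E₂₁, E₂₂}.
Form the 4×4 matrix with these as columns; its determinant is -522.
A nonzero determinant means the columns are linearly independent.

linearly independent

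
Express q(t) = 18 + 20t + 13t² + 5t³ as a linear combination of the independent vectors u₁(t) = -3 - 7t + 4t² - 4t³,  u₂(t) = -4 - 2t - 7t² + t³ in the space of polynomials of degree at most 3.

Identify each element with its coordinate vector in ℝ⁴ via {1, t, …, t³}.
Since u₁, u₂ are independent, the coefficients expressing q are uniquely determined by a linear system.
Row-reducing the augmented matrix gives the unique coefficients (α₁, α₂) = (-2, -3).

q = -2u₁ - 3u₂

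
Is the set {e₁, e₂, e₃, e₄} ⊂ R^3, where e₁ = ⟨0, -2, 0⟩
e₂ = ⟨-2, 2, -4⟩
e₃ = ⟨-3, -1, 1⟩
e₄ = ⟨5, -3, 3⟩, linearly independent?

There are 4 vectors in a 3-dimensional space, so they cannot be linearly independent.

linearly dependent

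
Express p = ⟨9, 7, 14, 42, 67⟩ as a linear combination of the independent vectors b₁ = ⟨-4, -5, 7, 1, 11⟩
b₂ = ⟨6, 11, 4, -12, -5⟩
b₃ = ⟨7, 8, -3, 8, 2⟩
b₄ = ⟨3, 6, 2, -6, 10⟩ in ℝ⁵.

p = 4b₁ - b₂ + 4b₃ + b₄

Write p = α₁b₁ + … + α₄b₄ and equate components.
The system has the unique solution (α₁, …, α₄) = (4, -1, 4, 1).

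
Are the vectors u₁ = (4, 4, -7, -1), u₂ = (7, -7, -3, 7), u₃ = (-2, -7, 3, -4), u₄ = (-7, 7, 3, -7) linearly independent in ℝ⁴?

linearly dependent

The matrix [u₁|u₂|u₃|u₄] has determinant 0.
A zero determinant means the columns are linearly dependent.
Indeed u₂ + u₄ = 0.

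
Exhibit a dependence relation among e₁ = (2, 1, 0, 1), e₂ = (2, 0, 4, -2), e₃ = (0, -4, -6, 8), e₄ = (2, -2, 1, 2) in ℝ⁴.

2e₂ + e₃ - 2e₄ = 0

Write the vectors as columns of a matrix and find a nonzero vector in its null space.
One solution (up to scaling) is (0, 2, 1, -2).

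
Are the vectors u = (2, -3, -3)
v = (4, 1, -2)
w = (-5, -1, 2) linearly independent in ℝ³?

Place the vectors as rows of a 3×3 matrix and reduce to echelon form.
The reduction yields 3 nonzero rows, so the rank is 3.
Since rank = 3 (the number of vectors), the set is linearly independent.

linearly independent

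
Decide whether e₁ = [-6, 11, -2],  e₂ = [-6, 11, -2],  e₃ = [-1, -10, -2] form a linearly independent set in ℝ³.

Two of the vectors are equal, giving an immediate dependence.

linearly dependent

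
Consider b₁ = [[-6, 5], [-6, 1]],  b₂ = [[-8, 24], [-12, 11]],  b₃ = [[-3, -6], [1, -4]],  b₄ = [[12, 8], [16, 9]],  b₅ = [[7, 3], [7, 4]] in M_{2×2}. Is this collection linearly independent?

linearly dependent

Take coordinates with respect to the standard basis {E₁₁, E₁₂, E₂₁, E₂₂}.
There are 5 vectors in a 4-dimensional space, so they cannot be linearly independent.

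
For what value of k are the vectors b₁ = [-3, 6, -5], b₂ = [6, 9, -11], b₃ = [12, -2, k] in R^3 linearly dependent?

Place the vectors as rows of a 3×3 matrix; dependence ⇔ determinant zero.
Expanding, det = -63*k - 126.
Setting this to zero gives k = -2.

k = -2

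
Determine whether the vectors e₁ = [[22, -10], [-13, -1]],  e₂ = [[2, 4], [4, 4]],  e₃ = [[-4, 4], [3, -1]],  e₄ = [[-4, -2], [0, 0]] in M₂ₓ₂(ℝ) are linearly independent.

Write each element as a coordinate vector in ℝ⁴ using {E₁₁, E₁₂, E₂₁, E₂₂}.
Row-reduce the matrix whose columns are e₁, e₂, e₃, e₄.
The reduction yields 3 nonzero rows, so the rank is 3.
Since rank 3 < 4, the set is linearly dependent.

linearly dependent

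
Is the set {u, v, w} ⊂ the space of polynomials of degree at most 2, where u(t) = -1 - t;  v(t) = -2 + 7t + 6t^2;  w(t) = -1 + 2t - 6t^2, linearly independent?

linearly independent

Write each element as a coordinate vector in ℝ³ using {1, t, t^2}.
Form the 3×3 matrix with these as columns; its determinant is 72.
A nonzero determinant means the columns are linearly independent.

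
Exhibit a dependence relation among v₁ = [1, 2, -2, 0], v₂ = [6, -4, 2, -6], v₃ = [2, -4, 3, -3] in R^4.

Row-reduce the matrix with v₁, v₂, v₃ as columns; the null space gives the coefficients.
The free variable yields coefficients (2, -1, 2) (any nonzero multiple also works).

2v₁ - v₂ + 2v₃ = 0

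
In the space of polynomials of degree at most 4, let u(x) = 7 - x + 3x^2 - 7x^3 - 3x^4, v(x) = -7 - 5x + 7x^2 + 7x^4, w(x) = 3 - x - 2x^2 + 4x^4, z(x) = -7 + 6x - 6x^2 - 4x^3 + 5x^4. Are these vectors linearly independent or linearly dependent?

Take coordinates with respect to the standard basis {1, x, …, x^4}.
Row-reduce the matrix whose columns are u, v, w, z.
The reduction yields 4 nonzero rows, so the rank is 4.
Since rank = 4 (the number of vectors), the set is linearly independent.

linearly independent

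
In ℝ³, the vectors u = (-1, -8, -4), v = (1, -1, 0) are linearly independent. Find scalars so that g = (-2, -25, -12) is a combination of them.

g = 3u + v

Set up the augmented matrix [u | v | g] and row-reduce.
Row-reducing the augmented matrix gives the unique coefficients (c₁, c₂) = (3, 1).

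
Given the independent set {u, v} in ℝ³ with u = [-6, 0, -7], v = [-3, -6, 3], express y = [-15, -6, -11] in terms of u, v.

y = 2u + v

Write y = c₁u + c₂v and equate components.
Back-substitution yields (c₁, c₂) = (2, 1).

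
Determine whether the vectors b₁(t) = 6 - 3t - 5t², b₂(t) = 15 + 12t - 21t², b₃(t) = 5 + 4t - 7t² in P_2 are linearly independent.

Write each element as a coordinate vector in ℝ³ using {1, t, t²}.
Form the 3×3 matrix with these as columns; its determinant is 0.
A zero determinant means the columns are linearly dependent.
Indeed b₂ - 3b₃ = 0.

linearly dependent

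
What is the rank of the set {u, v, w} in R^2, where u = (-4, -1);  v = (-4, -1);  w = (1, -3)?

2

Form the matrix with u, v, w as columns and reduce.
There are 2 pivot columns, so rank = 2.
(With 3 elements in a 2-dimensional space the rank is at most 2.)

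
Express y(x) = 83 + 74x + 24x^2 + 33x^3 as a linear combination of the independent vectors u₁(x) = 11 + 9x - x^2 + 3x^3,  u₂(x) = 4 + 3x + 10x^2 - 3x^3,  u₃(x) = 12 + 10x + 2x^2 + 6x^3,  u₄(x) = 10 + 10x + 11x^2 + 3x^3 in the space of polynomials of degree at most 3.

y = 3u₁ - u₂ + 2u₃ + 3u₄

Identify each element with its coordinate vector in ℝ⁴ via {1, x, …, x^3}.
Set up the augmented matrix [u₁ | u₂ | u₃ | u₄ | y] and row-reduce.
The system has the unique solution (a₁, …, a₄) = (3, -1, 2, 3).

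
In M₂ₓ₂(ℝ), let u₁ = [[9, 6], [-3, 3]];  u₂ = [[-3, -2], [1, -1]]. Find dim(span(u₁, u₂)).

Use coordinates relative to {E₁₁, E₁₂, E₂₁, E₂₂}.
Row-reduce the 2×4 matrix with these as rows.
The echelon form has 1 nonzero row, so the rank is 1.

dim = 1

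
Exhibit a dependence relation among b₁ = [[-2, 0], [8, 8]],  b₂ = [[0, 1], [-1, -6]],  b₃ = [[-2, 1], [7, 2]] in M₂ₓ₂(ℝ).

Pass to coordinate vectors relative to the basis {E₁₁, E₁₂, E₂₁, E₂₂}.
Write the vectors as columns of a matrix and find a nonzero vector in its null space.
One solution (up to scaling) is (1, 1, -1).

b₁ + b₂ - b₃ = 0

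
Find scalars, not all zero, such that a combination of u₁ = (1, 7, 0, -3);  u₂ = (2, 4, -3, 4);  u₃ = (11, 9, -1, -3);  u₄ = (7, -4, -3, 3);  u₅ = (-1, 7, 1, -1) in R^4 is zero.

Write the vectors as columns of a matrix and find a nonzero vector in its null space.
One solution (up to scaling) is (1, -1, -1, 2, 2).

u₁ - u₂ - u₃ + 2u₄ + 2u₅ = 0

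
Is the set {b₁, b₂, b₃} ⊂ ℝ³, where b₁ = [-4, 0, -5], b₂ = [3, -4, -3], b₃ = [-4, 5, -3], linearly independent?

The matrix [b₁|b₂|b₃] has determinant -103.
A nonzero determinant means the columns are linearly independent.

linearly independent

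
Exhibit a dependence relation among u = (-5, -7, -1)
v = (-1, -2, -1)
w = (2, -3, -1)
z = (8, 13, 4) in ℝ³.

u + 3v + z = 0

Write the vectors as columns of a matrix and find a nonzero vector in its null space.
A generator of the null space is (1, 3, 0, 1).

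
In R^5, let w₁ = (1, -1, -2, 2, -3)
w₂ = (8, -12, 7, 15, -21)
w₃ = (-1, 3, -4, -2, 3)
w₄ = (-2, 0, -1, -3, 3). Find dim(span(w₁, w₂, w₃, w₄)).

Form the matrix with w₁, w₂, w₃, w₄ as columns and reduce.
The echelon form has 3 nonzero rows, so the rank is 3.

dim = 3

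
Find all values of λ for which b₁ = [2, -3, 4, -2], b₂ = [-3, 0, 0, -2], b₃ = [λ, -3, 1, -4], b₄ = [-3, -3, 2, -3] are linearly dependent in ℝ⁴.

λ = -25/4

Dependence holds iff the 4×4 matrix [b₁ b₂ b₃ b₄] is singular.
Expanding, det = 12*λ + 75.
Solving 12*λ + 75 = 0 yields λ = -25/4.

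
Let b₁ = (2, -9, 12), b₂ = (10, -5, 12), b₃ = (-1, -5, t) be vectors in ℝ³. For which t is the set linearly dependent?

Place the vectors as rows of a 3×3 matrix; dependence ⇔ determinant zero.
Cofactor expansion gives det = 80*t - 432.
This vanishes exactly when t = 27/5.

t = 27/5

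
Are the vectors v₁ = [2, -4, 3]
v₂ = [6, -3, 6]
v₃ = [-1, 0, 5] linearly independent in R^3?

linearly independent

Form the 3×3 matrix with these as columns; its determinant is 105.
A nonzero determinant means the columns are linearly independent.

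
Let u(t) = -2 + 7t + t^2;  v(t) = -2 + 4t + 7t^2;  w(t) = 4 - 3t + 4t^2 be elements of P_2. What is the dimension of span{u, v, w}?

Pass to coordinate vectors with respect to the basis {1, t, t^2}.
Apply Gaussian elimination to the matrix whose rows are u, v, w.
The echelon form has 3 nonzero rows, so the rank is 3.

3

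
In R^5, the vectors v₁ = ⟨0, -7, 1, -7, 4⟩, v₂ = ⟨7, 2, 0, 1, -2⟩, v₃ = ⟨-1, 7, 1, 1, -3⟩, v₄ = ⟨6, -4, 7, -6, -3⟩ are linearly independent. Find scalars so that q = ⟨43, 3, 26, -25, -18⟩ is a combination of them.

q = 2v₁ + 4v₂ + 3v₃ + 3v₄

Set up the augmented matrix [v₁ | v₂ | v₃ | v₄ | q] and row-reduce.
The system has the unique solution (α₁, …, α₄) = (2, 4, 3, 3).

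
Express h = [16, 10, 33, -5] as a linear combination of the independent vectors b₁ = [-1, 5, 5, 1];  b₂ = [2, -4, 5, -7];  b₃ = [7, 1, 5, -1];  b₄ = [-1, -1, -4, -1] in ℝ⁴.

h = 2b₁ + b₂ + 2b₃ - 2b₄

Write h = c₁b₁ + … + c₄b₄ and equate components.
Back-substitution yields (c₁, …, c₄) = (2, 1, 2, -2).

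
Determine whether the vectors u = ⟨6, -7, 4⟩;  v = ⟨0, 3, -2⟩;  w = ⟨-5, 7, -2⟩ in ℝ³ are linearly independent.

linearly independent

The matrix [u|v|w] has determinant 38.
A nonzero determinant means the columns are linearly independent.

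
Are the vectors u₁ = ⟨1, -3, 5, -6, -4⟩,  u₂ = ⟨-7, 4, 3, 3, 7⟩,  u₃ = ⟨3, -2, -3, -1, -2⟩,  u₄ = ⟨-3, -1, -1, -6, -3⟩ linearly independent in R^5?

linearly independent

Place the vectors as rows of a 4×5 matrix and reduce to echelon form.
The reduction yields 4 nonzero rows, so the rank is 4.
Since rank = 4 (the number of vectors), the set is linearly independent.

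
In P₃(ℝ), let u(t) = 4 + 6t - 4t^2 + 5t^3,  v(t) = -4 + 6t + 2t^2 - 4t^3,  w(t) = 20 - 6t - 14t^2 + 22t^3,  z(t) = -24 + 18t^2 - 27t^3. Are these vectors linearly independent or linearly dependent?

Take coordinates with respect to the standard basis {1, t, …, t^3}.
Form the 4×4 matrix with these as columns; its determinant is 0.
A zero determinant means the columns are linearly dependent.

linearly dependent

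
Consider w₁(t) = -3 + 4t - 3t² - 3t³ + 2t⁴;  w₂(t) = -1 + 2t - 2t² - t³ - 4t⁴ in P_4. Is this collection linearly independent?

linearly independent

Write each element as a coordinate vector in ℝ⁵ using {1, t, …, t⁴}.
Place the vectors as rows of a 2×5 matrix and reduce to echelon form.
The reduction yields 2 nonzero rows, so the rank is 2.
Since rank = 2 (the number of vectors), the set is linearly independent.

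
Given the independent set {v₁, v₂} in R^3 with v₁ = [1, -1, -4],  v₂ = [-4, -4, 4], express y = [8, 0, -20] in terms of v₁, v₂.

y = 4v₁ - v₂

Solve the system with v₁, v₂ as columns and y as the right-hand side.
The system has the unique solution (a₁, a₂) = (4, -1).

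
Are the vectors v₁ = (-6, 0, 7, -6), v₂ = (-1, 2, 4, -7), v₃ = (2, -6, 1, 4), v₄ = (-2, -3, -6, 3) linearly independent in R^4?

Place the vectors as rows of a 4×4 matrix and reduce to echelon form.
The reduction yields 4 nonzero rows, so the rank is 4.
Since rank = 4 (the number of vectors), the set is linearly independent.

linearly independent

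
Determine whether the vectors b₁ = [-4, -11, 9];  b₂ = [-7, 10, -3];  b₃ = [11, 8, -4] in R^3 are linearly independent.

Form the 3×3 matrix with these as columns; its determinant is -759.
A nonzero determinant means the columns are linearly independent.

linearly independent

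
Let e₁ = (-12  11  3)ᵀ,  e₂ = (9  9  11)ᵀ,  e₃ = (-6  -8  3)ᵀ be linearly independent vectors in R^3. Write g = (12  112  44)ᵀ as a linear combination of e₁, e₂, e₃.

Solve the system with e₁, e₂, e₃ as columns and g as the right-hand side.
Row-reducing the augmented matrix gives the unique coefficients (α₁, α₂, α₃) = (4, 4, -4).

g = 4e₁ + 4e₂ - 4e₃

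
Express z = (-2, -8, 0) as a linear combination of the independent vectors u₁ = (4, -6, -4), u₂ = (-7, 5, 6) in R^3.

Since u₁, u₂ are independent, the coefficients expressing z are uniquely determined by a linear system.
The system has the unique solution (a₁, a₂) = (3, 2).

z = 3u₁ + 2u₂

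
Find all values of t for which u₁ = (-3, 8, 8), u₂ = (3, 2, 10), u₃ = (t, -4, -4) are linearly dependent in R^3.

t = 3/2

Dependence holds iff the 3×3 matrix [u₁ u₂ u₃] is singular.
The determinant works out to 64*t - 96.
This vanishes exactly when t = 3/2.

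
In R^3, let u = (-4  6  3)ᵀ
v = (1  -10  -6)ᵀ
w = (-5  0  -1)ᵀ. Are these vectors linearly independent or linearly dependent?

linearly independent

Form the 3×3 matrix with these as columns; its determinant is -4.
A nonzero determinant means the columns are linearly independent.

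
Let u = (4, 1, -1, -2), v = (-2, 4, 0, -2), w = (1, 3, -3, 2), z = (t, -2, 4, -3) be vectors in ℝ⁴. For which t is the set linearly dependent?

The vectors are dependent exactly when the determinant of the matrix with rows u, v, w, z vanishes.
The determinant works out to -32*t - 104.
Solving -32*t - 104 = 0 yields t = -13/4.

t = -13/4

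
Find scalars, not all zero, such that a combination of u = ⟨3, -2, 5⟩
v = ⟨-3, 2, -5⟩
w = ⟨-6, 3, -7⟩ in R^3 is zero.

u + v = 0

Set up α₁u + … + α₃w = 0 and solve the homogeneous system.
One solution (up to scaling) is (1, 1, 0).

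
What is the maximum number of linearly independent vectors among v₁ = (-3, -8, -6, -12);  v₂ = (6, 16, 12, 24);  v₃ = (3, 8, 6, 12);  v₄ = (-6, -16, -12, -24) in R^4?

Row-reduce the 4×4 matrix with these as rows.
There is 1 pivot column, so rank = 1.

1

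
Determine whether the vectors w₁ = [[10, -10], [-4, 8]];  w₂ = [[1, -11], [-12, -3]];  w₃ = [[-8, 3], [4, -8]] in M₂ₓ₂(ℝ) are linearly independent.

linearly independent

Write each element as a coordinate vector in ℝ⁴ using {E₁₁, E₁₂, E₂₁, E₂₂}.
Row-reduce the matrix whose columns are w₁, w₂, w₃.
The reduction yields 3 nonzero rows, so the rank is 3.
Since rank = 3 (the number of vectors), the set is linearly independent.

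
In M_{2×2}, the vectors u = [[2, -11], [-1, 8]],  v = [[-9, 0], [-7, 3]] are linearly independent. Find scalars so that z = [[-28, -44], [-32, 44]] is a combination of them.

z = 4u + 4v

Take coordinate vectors relative to {E₁₁, E₁₂, E₂₁, E₂₂}.
Since u, v are independent, the coefficients expressing z are uniquely determined by a linear system.
Back-substitution yields (c₁, c₂) = (4, 4).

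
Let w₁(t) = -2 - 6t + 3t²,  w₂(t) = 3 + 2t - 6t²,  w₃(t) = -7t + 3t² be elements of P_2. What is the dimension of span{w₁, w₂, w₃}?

Represent each element by its coordinate vector in ℝ³.
Row-reduce the 3×3 matrix with these as rows.
The echelon form has 3 nonzero rows, so the rank is 3.

dim = 3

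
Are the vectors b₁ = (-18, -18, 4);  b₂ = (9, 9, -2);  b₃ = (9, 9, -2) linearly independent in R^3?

linearly dependent

Place the vectors as rows of a 3×3 matrix and reduce to echelon form.
The reduction yields 1 nonzero row, so the rank is 1.
Since rank 1 < 3, the set is linearly dependent.
Indeed b₁ + 2b₂ = 0.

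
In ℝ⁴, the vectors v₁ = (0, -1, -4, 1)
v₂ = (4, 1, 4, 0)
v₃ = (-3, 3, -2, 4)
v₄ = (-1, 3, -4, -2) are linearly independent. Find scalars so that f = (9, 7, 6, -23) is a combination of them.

Set up the augmented matrix [v₁ | v₂ | v₃ | v₄ | f] and row-reduce.
Back-substitution yields (c₁, …, c₄) = (-3, 1, -3, 4).

f = -3v₁ + v₂ - 3v₃ + 4v₄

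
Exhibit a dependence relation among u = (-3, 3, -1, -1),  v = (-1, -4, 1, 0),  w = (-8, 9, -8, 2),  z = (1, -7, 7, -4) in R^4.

Solve the homogeneous system with u, v, w, z as columns by row-reducing the coefficient matrix.
The free variable yields coefficients (2, 1, -1, -1) (any nonzero multiple also works).

2u + v - w - z = 0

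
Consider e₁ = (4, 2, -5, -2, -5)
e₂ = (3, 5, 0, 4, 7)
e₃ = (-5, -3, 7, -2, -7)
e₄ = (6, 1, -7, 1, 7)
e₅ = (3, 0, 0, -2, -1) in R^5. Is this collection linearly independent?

linearly independent

Form the 5×5 matrix with these as columns; its determinant is 987.
A nonzero determinant means the columns are linearly independent.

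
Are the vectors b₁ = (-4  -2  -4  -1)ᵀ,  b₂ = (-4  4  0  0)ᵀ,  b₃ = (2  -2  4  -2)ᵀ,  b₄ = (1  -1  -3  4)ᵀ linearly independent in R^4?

linearly independent

The matrix [b₁|b₂|b₃|b₄] has determinant -240.
A nonzero determinant means the columns are linearly independent.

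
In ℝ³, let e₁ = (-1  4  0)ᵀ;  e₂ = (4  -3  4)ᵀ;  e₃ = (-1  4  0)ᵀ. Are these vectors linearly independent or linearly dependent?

linearly dependent

Two of the vectors are equal, giving an immediate dependence.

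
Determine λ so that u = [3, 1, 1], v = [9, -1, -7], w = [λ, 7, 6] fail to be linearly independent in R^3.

λ = 23

The vectors are dependent exactly when the determinant of the matrix with rows u, v, w vanishes.
Cofactor expansion gives det = 138 - 6*λ.
This vanishes exactly when λ = 23.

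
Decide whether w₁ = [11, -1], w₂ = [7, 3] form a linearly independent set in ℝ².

The matrix [w₁|w₂] has determinant 40.
A nonzero determinant means the columns are linearly independent.

linearly independent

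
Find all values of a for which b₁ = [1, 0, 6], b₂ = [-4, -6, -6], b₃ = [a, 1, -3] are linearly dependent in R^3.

a = 0

Dependence holds iff the 3×3 matrix [b₁ b₂ b₃] is singular.
Expanding, det = 36*a.
Solving 36*a = 0 yields a = 0.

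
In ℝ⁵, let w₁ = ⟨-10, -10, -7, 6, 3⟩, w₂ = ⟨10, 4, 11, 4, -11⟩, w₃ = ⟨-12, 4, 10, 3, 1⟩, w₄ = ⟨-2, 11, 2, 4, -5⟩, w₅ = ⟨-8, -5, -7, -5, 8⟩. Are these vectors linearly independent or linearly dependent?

linearly independent

The matrix [w₁|w₂|w₃|w₄|w₅] has determinant -64028.
A nonzero determinant means the columns are linearly independent.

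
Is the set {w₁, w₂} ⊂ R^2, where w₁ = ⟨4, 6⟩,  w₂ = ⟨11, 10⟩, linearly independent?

linearly independent

Form the 2×2 matrix with these as columns; its determinant is -26.
A nonzero determinant means the columns are linearly independent.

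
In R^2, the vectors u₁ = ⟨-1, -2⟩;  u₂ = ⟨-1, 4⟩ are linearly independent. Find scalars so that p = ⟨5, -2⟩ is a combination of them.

Solve the system with u₁, u₂ as columns and p as the right-hand side.
The system has the unique solution (a₁, a₂) = (-3, -2).

p = -3u₁ - 2u₂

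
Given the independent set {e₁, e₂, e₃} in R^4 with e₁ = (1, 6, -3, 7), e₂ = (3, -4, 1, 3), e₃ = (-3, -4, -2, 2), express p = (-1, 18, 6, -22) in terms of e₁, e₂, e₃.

Set up the augmented matrix [e₁ | e₂ | e₃ | p] and row-reduce.
Back-substitution yields (α₁, α₂, α₃) = (-1, -3, -3).

p = -e₁ - 3e₂ - 3e₃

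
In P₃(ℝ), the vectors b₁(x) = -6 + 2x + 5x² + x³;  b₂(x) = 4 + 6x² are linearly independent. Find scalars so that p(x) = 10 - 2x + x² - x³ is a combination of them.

p = -b₁ + b₂

Take coordinate vectors relative to {1, x, …, x³}.
Since b₁, b₂ are independent, the coefficients expressing p are uniquely determined by a linear system.
Back-substitution yields (c₁, c₂) = (-1, 1).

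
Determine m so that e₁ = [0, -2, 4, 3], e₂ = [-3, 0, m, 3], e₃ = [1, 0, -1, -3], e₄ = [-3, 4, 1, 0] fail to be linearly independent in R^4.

Place the vectors as rows of a 4×4 matrix; dependence ⇔ determinant zero.
Cofactor expansion gives det = 6*m - 90.
Solving 6*m - 90 = 0 yields m = 15.

m = 15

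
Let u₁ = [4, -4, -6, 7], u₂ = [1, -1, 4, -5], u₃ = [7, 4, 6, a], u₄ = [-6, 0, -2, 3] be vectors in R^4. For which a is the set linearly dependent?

Dependence holds iff the 4×4 matrix [u₁ u₂ u₃ u₄] is singular.
Cofactor expansion gives det = -132*a - 1056.
Setting this to zero gives a = -8.

a = -8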